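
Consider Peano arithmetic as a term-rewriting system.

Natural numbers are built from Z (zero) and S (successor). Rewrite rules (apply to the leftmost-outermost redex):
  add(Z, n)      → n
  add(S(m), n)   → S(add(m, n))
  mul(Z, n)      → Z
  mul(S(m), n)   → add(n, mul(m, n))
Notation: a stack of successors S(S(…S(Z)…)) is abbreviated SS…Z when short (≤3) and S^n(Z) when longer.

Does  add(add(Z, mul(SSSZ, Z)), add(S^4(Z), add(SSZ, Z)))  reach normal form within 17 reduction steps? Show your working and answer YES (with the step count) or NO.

Answer: YES — reaches normal form S^6(Z) in 17 ≤ 17 steps

Reduction:
  start: add(add(Z, mul(SSSZ, Z)), add(S^4(Z), add(SSZ, Z)))
  →1  add(mul(SSSZ, Z), add(S^4(Z), add(SSZ, Z)))
  →2  add(add(Z, mul(SSZ, Z)), add(S^4(Z), add(SSZ, Z)))
  →3  add(mul(SSZ, Z), add(S^4(Z), add(SSZ, Z)))
  →4  add(add(Z, mul(SZ, Z)), add(S^4(Z), add(SSZ, Z)))
  →5  add(mul(SZ, Z), add(S^4(Z), add(SSZ, Z)))
  →6  add(add(Z, mul(Z, Z)), add(S^4(Z), add(SSZ, Z)))
  →7  add(mul(Z, Z), add(S^4(Z), add(SSZ, Z)))
  →8  add(Z, add(S^4(Z), add(SSZ, Z)))
  →9  add(S^4(Z), add(SSZ, Z))
  →10  S(add(SSSZ, add(SSZ, Z)))
  →11  S(S(add(SSZ, add(SSZ, Z))))
  →12  S(S(S(add(SZ, add(SSZ, Z)))))
  →13  S(S(S(S(add(Z, add(SSZ, Z))))))
  →14  S(S(S(S(add(SSZ, Z)))))
  →15  S(S(S(S(S(add(SZ, Z))))))
  →16  S(S(S(S(S(S(add(Z, Z)))))))
  →17  S^6(Z)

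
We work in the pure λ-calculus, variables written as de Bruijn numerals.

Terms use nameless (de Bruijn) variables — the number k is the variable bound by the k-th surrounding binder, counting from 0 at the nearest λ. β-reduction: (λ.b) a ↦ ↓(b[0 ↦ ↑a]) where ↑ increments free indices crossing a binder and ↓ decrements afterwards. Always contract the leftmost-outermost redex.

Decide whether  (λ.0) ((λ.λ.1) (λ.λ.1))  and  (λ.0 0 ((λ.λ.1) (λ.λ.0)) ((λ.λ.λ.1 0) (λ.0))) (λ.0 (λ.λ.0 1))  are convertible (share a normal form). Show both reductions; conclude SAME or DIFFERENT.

Term A:
  start: (λ.0) ((λ.λ.1) (λ.λ.1))
  →1  (λ.λ.1) (λ.λ.1)
  →2  λ.λ.λ.1

Term B:
  start: (λ.0 0 ((λ.λ.1) (λ.λ.0)) ((λ.λ.λ.1 0) (λ.0))) (λ.0 (λ.λ.0 1))
  →1  (λ.0 (λ.λ.0 1)) (λ.0 (λ.λ.0 1)) ((λ.λ.1) (λ.λ.0)) ((λ.λ.λ.1 0) (λ.0))
  →2  (λ.0 (λ.λ.0 1)) (λ.λ.0 1) ((λ.λ.1) (λ.λ.0)) ((λ.λ.λ.1 0) (λ.0))
  →3  (λ.λ.0 1) (λ.λ.0 1) ((λ.λ.1) (λ.λ.0)) ((λ.λ.λ.1 0) (λ.0))
  →4  (λ.0 (λ.λ.0 1)) ((λ.λ.1) (λ.λ.0)) ((λ.λ.λ.1 0) (λ.0))
  →5  (λ.λ.1) (λ.λ.0) (λ.λ.0 1) ((λ.λ.λ.1 0) (λ.0))
  →6  (λ.λ.λ.0) (λ.λ.0 1) ((λ.λ.λ.1 0) (λ.0))
  →7  (λ.λ.0) ((λ.λ.λ.1 0) (λ.0))
  →8  λ.0

Answer: DIFFERENT — A ⇓ λ.λ.λ.1, B ⇓ λ.0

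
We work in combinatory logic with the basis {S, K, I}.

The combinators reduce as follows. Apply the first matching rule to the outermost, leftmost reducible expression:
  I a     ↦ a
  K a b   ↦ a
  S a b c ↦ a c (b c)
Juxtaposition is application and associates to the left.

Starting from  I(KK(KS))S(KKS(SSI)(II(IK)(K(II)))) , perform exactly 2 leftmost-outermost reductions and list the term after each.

Answer: after 2 steps: KS(KKS(SSI)(II(IK)(K(II))))

Working:
  start: I(KK(KS))S(KKS(SSI)(II(IK)(K(II))))
  →1  KK(KS)S(KKS(SSI)(II(IK)(K(II))))
  →2  KS(KKS(SSI)(II(IK)(K(II))))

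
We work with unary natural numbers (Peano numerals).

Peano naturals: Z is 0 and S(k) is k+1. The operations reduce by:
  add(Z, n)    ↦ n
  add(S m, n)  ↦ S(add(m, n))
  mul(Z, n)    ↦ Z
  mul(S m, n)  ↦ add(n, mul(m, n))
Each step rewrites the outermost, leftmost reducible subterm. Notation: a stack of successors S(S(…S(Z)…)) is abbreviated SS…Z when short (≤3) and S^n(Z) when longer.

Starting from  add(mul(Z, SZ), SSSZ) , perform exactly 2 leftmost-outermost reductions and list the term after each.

  start: add(mul(Z, SZ), SSSZ)
  →1  add(Z, SSSZ)
  →2  SSSZ

Answer: after 2 steps: SSSZ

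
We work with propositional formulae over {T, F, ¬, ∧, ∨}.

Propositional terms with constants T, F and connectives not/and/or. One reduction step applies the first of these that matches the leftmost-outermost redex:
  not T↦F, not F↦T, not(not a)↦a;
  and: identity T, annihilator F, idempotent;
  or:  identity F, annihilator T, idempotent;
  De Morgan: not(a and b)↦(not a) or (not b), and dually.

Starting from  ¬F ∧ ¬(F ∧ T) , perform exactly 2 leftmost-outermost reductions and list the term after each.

  start: ¬F ∧ ¬(F ∧ T)
  →1  T ∧ ¬(F ∧ T)
  →2  ¬(F ∧ T)

Answer: after 2 steps: ¬(F ∧ T)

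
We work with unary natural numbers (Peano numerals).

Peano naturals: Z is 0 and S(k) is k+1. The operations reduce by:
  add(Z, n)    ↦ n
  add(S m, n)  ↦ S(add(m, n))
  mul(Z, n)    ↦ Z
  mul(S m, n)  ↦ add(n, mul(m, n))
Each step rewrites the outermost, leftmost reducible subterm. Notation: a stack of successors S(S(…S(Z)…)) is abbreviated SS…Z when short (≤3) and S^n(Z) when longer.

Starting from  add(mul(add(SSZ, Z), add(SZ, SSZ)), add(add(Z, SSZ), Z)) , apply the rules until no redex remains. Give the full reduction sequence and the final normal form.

  start: add(mul(add(SSZ, Z), add(SZ, SSZ)), add(add(Z, SSZ), Z))
  step 1: add(mul(S(add(SZ, Z)), add(SZ, SSZ)), add(add(Z, SSZ), Z))
  step 2: add(add(add(SZ, SSZ), mul(add(SZ, Z), add(SZ, SSZ))), add(add(Z, SSZ), Z))
  step 3: add(add(S(add(Z, SSZ)), mul(add(SZ, Z), add(SZ, SSZ))), add(add(Z, SSZ), Z))
  step 4: add(S(add(add(Z, SSZ), mul(add(SZ, Z), add(SZ, SSZ)))), add(add(Z, SSZ), Z))
  step 5: S(add(add(add(Z, SSZ), mul(add(SZ, Z), add(SZ, SSZ))), add(add(Z, SSZ), Z)))
  step 6: S(add(add(SSZ, mul(add(SZ, Z), add(SZ, SSZ))), add(add(Z, SSZ), Z)))
  step 7: S(add(S(add(SZ, mul(add(SZ, Z), add(SZ, SSZ)))), add(add(Z, SSZ), Z)))
  step 8: S(S(add(add(SZ, mul(add(SZ, Z), add(SZ, SSZ))), add(add(Z, SSZ), Z))))
  step 9: S(S(add(S(add(Z, mul(add(SZ, Z), add(SZ, SSZ)))), add(add(Z, SSZ), Z))))
  step 10: S(S(S(add(add(Z, mul(add(SZ, Z), add(SZ, SSZ))), add(add(Z, SSZ), Z)))))
  step 11: S(S(S(add(mul(add(SZ, Z), add(SZ, SSZ)), add(add(Z, SSZ), Z)))))
  step 12: S(S(S(add(mul(S(add(Z, Z)), add(SZ, SSZ)), add(add(Z, SSZ), Z)))))
  step 13: S(S(S(add(add(add(SZ, SSZ), mul(add(Z, Z), add(SZ, SSZ))), add(add(Z, SSZ), Z)))))
  step 14: S(S(S(add(add(S(add(Z, SSZ)), mul(add(Z, Z), add(SZ, SSZ))), add(add(Z, SSZ), Z)))))
  step 15: S(S(S(add(S(add(add(Z, SSZ), mul(add(Z, Z), add(SZ, SSZ)))), add(add(Z, SSZ), Z)))))
  step 16: S(S(S(S(add(add(add(Z, SSZ), mul(add(Z, Z), add(SZ, SSZ))), add(add(Z, SSZ), Z))))))
  step 17: S(S(S(S(add(add(SSZ, mul(add(Z, Z), add(SZ, SSZ))), add(add(Z, SSZ), Z))))))
  step 18: S(S(S(S(add(S(add(SZ, mul(add(Z, Z), add(SZ, SSZ)))), add(add(Z, SSZ), Z))))))
  step 19: S(S(S(S(S(add(add(SZ, mul(add(Z, Z), add(SZ, SSZ))), add(add(Z, SSZ), Z)))))))
  step 20: S(S(S(S(S(add(S(add(Z, mul(add(Z, Z), add(SZ, SSZ)))), add(add(Z, SSZ), Z)))))))
  step 21: S(S(S(S(S(S(add(add(Z, mul(add(Z, Z), add(SZ, SSZ))), add(add(Z, SSZ), Z))))))))
  step 22: S(S(S(S(S(S(add(mul(add(Z, Z), add(SZ, SSZ)), add(add(Z, SSZ), Z))))))))
  step 23: S(S(S(S(S(S(add(mul(Z, add(SZ, SSZ)), add(add(Z, SSZ), Z))))))))
  step 24: S(S(S(S(S(S(add(Z, add(add(Z, SSZ), Z))))))))
  step 25: S(S(S(S(S(S(add(add(Z, SSZ), Z)))))))
  step 26: S(S(S(S(S(S(add(SSZ, Z)))))))
  step 27: S(S(S(S(S(S(S(add(SZ, Z))))))))
  step 28: S(S(S(S(S(S(S(S(add(Z, Z)))))))))
  step 29: S^8(Z)

Answer: normal form = S^8(Z)  (in 29 steps)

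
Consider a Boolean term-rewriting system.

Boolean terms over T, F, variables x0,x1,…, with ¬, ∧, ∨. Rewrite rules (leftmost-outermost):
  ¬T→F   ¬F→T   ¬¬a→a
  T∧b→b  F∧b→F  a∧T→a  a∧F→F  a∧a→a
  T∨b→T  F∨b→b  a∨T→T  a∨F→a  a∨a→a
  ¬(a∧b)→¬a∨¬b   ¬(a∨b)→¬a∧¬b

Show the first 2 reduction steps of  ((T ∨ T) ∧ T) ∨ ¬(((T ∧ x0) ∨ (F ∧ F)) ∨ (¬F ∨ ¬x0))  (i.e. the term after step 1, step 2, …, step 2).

Answer: after 2 steps: T ∨ ¬(((T ∧ x0) ∨ (F ∧ F)) ∨ (¬F ∨ ¬x0))

Reduction:
  start: ((T ∨ T) ∧ T) ∨ ¬(((T ∧ x0) ∨ (F ∧ F)) ∨ (¬F ∨ ¬x0))
  step 1: (T ∨ T) ∨ ¬(((T ∧ x0) ∨ (F ∧ F)) ∨ (¬F ∨ ¬x0))
  step 2: T ∨ ¬(((T ∧ x0) ∨ (F ∧ F)) ∨ (¬F ∨ ¬x0))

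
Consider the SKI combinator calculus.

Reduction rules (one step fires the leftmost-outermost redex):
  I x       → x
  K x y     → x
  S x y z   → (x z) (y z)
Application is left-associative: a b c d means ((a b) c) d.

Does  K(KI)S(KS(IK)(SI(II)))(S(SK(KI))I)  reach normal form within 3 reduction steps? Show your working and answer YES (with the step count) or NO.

  start: K(KI)S(KS(IK)(SI(II)))(S(SK(KI))I)
  step 1: KI(KS(IK)(SI(II)))(S(SK(KI))I)
  step 2: I(S(SK(KI))I)
  step 3: S(SK(KI))I

Answer: YES — reaches normal form S(SK(KI))I in 3 ≤ 3 steps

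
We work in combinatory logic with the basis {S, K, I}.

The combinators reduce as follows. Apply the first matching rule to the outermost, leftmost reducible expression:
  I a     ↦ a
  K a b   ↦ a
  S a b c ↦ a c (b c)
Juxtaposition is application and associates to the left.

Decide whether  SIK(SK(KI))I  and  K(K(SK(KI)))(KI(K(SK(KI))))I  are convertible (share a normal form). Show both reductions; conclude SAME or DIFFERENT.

Answer: SAME — A ⇓ SK(KI), B ⇓ SK(KI)

Derivation:
Term A:
  start: SIK(SK(KI))I
  [1] I(SK(KI))(K(SK(KI)))I
  [2] SK(KI)(K(SK(KI)))I
  [3] K(K(SK(KI)))(KI(K(SK(KI))))I
  [4] K(SK(KI))I
  [5] SK(KI)

Term B:
  start: K(K(SK(KI)))(KI(K(SK(KI))))I
  [1] K(SK(KI))I
  [2] SK(KI)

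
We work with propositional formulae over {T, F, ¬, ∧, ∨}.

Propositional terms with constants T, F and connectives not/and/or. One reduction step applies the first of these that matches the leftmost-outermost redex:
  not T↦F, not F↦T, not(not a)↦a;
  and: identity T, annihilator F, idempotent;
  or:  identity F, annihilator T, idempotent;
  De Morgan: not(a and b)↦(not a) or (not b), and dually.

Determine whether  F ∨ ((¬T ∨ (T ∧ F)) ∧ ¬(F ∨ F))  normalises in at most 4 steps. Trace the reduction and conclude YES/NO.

  start: F ∨ ((¬T ∨ (T ∧ F)) ∧ ¬(F ∨ F))
  [1] (¬T ∨ (T ∧ F)) ∧ ¬(F ∨ F)
  [2] (F ∨ (T ∧ F)) ∧ ¬(F ∨ F)
  [3] (T ∧ F) ∧ ¬(F ∨ F)
  [4] F ∧ ¬(F ∨ F)

Answer: NO — after 4 steps the term is F ∧ ¬(F ∨ F), not yet normal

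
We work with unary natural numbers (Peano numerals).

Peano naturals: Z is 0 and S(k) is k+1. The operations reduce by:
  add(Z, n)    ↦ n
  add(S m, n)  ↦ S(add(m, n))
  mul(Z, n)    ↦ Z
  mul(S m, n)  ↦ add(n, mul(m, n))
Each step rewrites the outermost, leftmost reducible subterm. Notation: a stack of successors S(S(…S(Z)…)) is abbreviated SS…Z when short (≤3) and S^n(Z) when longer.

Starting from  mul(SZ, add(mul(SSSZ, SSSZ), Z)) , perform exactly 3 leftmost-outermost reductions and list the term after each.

Answer: after 3 steps: add(add(S(add(SSZ, mul(SSZ, SSSZ))), Z), mul(Z, add(mul(SSSZ, SSSZ), Z)))

Reduction:
  start: mul(SZ, add(mul(SSSZ, SSSZ), Z))
  [1] add(add(mul(SSSZ, SSSZ), Z), mul(Z, add(mul(SSSZ, SSSZ), Z)))
  [2] add(add(add(SSSZ, mul(SSZ, SSSZ)), Z), mul(Z, add(mul(SSSZ, SSSZ), Z)))
  [3] add(add(S(add(SSZ, mul(SSZ, SSSZ))), Z), mul(Z, add(mul(SSSZ, SSSZ), Z)))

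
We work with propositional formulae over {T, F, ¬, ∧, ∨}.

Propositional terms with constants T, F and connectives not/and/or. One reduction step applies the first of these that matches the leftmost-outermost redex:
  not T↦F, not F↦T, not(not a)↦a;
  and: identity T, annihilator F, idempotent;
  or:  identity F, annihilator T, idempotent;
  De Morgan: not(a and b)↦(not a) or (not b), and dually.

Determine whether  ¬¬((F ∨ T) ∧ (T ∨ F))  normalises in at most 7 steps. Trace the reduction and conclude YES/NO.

Answer: YES — reaches normal form T in 4 ≤ 7 steps

Derivation:
  start: ¬¬((F ∨ T) ∧ (T ∨ F))
  step 1: (F ∨ T) ∧ (T ∨ F)
  step 2: T ∧ (T ∨ F)
  step 3: T ∨ F
  step 4: T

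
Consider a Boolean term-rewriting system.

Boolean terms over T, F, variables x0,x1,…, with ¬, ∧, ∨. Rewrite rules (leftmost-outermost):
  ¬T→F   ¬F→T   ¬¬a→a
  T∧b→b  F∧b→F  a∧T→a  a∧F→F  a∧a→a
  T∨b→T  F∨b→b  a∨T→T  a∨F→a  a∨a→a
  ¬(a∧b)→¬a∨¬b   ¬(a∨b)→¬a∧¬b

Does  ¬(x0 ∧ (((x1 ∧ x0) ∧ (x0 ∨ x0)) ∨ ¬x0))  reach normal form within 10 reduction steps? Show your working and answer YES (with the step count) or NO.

Answer: YES — reaches normal form ¬x0 ∨ (((¬x1 ∨ ¬x0) ∨ ¬x0) ∧ x0) in 7 ≤ 10 steps

Reduction:
  start: ¬(x0 ∧ (((x1 ∧ x0) ∧ (x0 ∨ x0)) ∨ ¬x0))
  [1] ¬x0 ∨ ¬(((x1 ∧ x0) ∧ (x0 ∨ x0)) ∨ ¬x0)
  [2] ¬x0 ∨ (¬((x1 ∧ x0) ∧ (x0 ∨ x0)) ∧ ¬¬x0)
  [3] ¬x0 ∨ ((¬(x1 ∧ x0) ∨ ¬(x0 ∨ x0)) ∧ ¬¬x0)
  [4] ¬x0 ∨ (((¬x1 ∨ ¬x0) ∨ ¬(x0 ∨ x0)) ∧ ¬¬x0)
  [5] ¬x0 ∨ (((¬x1 ∨ ¬x0) ∨ (¬x0 ∧ ¬x0)) ∧ ¬¬x0)
  [6] ¬x0 ∨ (((¬x1 ∨ ¬x0) ∨ ¬x0) ∧ ¬¬x0)
  [7] ¬x0 ∨ (((¬x1 ∨ ¬x0) ∨ ¬x0) ∧ x0)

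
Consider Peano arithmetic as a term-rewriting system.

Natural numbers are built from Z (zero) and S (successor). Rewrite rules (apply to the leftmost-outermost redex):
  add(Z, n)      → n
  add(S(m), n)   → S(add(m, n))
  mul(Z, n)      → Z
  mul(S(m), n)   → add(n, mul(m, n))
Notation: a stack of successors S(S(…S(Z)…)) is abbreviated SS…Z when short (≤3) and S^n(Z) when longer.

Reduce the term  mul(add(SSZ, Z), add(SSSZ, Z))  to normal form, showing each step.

  start: mul(add(SSZ, Z), add(SSSZ, Z))
  [1] mul(S(add(SZ, Z)), add(SSSZ, Z))
  [2] add(add(SSSZ, Z), mul(add(SZ, Z), add(SSSZ, Z)))
  [3] add(S(add(SSZ, Z)), mul(add(SZ, Z), add(SSSZ, Z)))
  [4] S(add(add(SSZ, Z), mul(add(SZ, Z), add(SSSZ, Z))))
  [5] S(add(S(add(SZ, Z)), mul(add(SZ, Z), add(SSSZ, Z))))
  [6] S(S(add(add(SZ, Z), mul(add(SZ, Z), add(SSSZ, Z)))))
  [7] S(S(add(S(add(Z, Z)), mul(add(SZ, Z), add(SSSZ, Z)))))
  [8] S(S(S(add(add(Z, Z), mul(add(SZ, Z), add(SSSZ, Z))))))
  [9] S(S(S(add(Z, mul(add(SZ, Z), add(SSSZ, Z))))))
  [10] S(S(S(mul(add(SZ, Z), add(SSSZ, Z)))))
  [11] S(S(S(mul(S(add(Z, Z)), add(SSSZ, Z)))))
  [12] S(S(S(add(add(SSSZ, Z), mul(add(Z, Z), add(SSSZ, Z))))))
  [13] S(S(S(add(S(add(SSZ, Z)), mul(add(Z, Z), add(SSSZ, Z))))))
  [14] S(S(S(S(add(add(SSZ, Z), mul(add(Z, Z), add(SSSZ, Z)))))))
  [15] S(S(S(S(add(S(add(SZ, Z)), mul(add(Z, Z), add(SSSZ, Z)))))))
  [16] S(S(S(S(S(add(add(SZ, Z), mul(add(Z, Z), add(SSSZ, Z))))))))
  [17] S(S(S(S(S(add(S(add(Z, Z)), mul(add(Z, Z), add(SSSZ, Z))))))))
  [18] S(S(S(S(S(S(add(add(Z, Z), mul(add(Z, Z), add(SSSZ, Z)))))))))
  [19] S(S(S(S(S(S(add(Z, mul(add(Z, Z), add(SSSZ, Z)))))))))
  [20] S(S(S(S(S(S(mul(add(Z, Z), add(SSSZ, Z))))))))
  [21] S(S(S(S(S(S(mul(Z, add(SSSZ, Z))))))))
  [22] S^6(Z)

Answer: normal form = S^6(Z)  (in 22 steps)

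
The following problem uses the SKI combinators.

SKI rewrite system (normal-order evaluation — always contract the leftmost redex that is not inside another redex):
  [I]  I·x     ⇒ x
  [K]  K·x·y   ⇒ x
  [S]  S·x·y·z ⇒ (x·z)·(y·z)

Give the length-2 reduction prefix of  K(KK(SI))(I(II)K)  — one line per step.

Answer: after 2 steps: K

Working:
  start: K(KK(SI))(I(II)K)
  step 1: KK(SI)
  step 2: K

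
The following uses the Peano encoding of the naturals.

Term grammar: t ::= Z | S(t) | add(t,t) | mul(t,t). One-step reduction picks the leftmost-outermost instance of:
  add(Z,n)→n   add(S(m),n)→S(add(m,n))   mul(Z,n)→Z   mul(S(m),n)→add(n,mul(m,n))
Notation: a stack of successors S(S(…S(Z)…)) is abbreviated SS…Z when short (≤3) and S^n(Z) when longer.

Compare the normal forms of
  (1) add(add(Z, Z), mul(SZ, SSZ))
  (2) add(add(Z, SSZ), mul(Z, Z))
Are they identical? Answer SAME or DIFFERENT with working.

Term A:
  start: add(add(Z, Z), mul(SZ, SSZ))
  →1  add(Z, mul(SZ, SSZ))
  →2  mul(SZ, SSZ)
  →3  add(SSZ, mul(Z, SSZ))
  →4  S(add(SZ, mul(Z, SSZ)))
  →5  S(S(add(Z, mul(Z, SSZ))))
  →6  S(S(mul(Z, SSZ)))
  →7  SSZ

Term B:
  start: add(add(Z, SSZ), mul(Z, Z))
  →1  add(SSZ, mul(Z, Z))
  →2  S(add(SZ, mul(Z, Z)))
  →3  S(S(add(Z, mul(Z, Z))))
  →4  S(S(mul(Z, Z)))
  →5  SSZ

Answer: SAME — A ⇓ SSZ, B ⇓ SSZ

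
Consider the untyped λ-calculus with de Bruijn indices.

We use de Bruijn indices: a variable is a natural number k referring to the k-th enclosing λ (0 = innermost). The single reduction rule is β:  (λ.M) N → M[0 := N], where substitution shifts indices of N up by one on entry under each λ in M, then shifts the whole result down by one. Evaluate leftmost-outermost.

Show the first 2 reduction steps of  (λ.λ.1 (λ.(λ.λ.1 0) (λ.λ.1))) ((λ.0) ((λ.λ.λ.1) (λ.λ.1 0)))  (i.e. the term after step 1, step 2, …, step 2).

  start: (λ.λ.1 (λ.(λ.λ.1 0) (λ.λ.1))) ((λ.0) ((λ.λ.λ.1) (λ.λ.1 0)))
  →1  λ.(λ.0) ((λ.λ.λ.1) (λ.λ.1 0)) (λ.(λ.λ.1 0) (λ.λ.1))
  →2  λ.(λ.λ.λ.1) (λ.λ.1 0) (λ.(λ.λ.1 0) (λ.λ.1))

Answer: after 2 steps: λ.(λ.λ.λ.1) (λ.λ.1 0) (λ.(λ.λ.1 0) (λ.λ.1))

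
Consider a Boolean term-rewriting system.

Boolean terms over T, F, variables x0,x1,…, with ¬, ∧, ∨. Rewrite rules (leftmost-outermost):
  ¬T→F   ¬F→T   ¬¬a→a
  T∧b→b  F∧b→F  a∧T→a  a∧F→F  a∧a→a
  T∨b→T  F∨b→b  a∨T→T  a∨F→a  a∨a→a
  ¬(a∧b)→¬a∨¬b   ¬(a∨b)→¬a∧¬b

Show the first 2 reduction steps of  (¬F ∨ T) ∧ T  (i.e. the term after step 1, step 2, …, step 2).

  start: (¬F ∨ T) ∧ T
  step 1: ¬F ∨ T
  step 2: T

Answer: after 2 steps: T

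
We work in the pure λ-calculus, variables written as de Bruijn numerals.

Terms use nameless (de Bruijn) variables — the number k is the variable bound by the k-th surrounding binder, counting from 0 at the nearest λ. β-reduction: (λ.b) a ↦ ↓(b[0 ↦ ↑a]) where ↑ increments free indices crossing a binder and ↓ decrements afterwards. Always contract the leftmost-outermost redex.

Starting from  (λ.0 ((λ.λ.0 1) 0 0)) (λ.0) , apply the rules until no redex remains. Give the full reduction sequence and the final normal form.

Answer: normal form = λ.0  (in 5 steps)

Derivation:
  start: (λ.0 ((λ.λ.0 1) 0 0)) (λ.0)
  →1  (λ.0) ((λ.λ.0 1) (λ.0) (λ.0))
  →2  (λ.λ.0 1) (λ.0) (λ.0)
  →3  (λ.0 (λ.0)) (λ.0)
  →4  (λ.0) (λ.0)
  →5  λ.0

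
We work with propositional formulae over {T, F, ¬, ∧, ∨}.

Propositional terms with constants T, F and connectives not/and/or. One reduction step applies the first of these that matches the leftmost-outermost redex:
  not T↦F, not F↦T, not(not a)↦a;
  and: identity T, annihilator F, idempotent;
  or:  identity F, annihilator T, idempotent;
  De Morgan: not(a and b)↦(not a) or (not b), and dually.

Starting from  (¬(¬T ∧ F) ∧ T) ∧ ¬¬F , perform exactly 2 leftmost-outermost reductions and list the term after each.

  start: (¬(¬T ∧ F) ∧ T) ∧ ¬¬F
  →1  ¬(¬T ∧ F) ∧ ¬¬F
  →2  (¬¬T ∨ ¬F) ∧ ¬¬F

Answer: after 2 steps: (¬¬T ∨ ¬F) ∧ ¬¬F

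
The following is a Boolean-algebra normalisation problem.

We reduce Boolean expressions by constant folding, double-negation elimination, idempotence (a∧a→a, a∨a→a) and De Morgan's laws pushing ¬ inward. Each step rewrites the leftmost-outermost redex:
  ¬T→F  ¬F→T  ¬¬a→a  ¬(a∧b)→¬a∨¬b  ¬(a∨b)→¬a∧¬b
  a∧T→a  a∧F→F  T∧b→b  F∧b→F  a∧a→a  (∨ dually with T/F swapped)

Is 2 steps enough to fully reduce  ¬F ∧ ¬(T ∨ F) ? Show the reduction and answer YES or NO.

  start: ¬F ∧ ¬(T ∨ F)
  →1  T ∧ ¬(T ∨ F)
  →2  ¬(T ∨ F)

Answer: NO — after 2 steps the term is ¬(T ∨ F), not yet normal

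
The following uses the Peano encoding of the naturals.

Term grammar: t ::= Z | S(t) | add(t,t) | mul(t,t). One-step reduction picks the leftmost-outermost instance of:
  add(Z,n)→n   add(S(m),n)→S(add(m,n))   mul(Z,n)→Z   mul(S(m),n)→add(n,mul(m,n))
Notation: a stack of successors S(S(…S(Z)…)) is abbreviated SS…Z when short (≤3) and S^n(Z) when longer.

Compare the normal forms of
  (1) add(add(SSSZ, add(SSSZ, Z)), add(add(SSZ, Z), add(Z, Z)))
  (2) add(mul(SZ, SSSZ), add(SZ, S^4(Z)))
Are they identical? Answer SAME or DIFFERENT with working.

Term A:
  start: add(add(SSSZ, add(SSSZ, Z)), add(add(SSZ, Z), add(Z, Z)))
  →1  add(S(add(SSZ, add(SSSZ, Z))), add(add(SSZ, Z), add(Z, Z)))
  →2  S(add(add(SSZ, add(SSSZ, Z)), add(add(SSZ, Z), add(Z, Z))))
  →3  S(add(S(add(SZ, add(SSSZ, Z))), add(add(SSZ, Z), add(Z, Z))))
  →4  S(S(add(add(SZ, add(SSSZ, Z)), add(add(SSZ, Z), add(Z, Z)))))
  →5  S(S(add(S(add(Z, add(SSSZ, Z))), add(add(SSZ, Z), add(Z, Z)))))
  →6  S(S(S(add(add(Z, add(SSSZ, Z)), add(add(SSZ, Z), add(Z, Z))))))
  →7  S(S(S(add(add(SSSZ, Z), add(add(SSZ, Z), add(Z, Z))))))
  →8  S(S(S(add(S(add(SSZ, Z)), add(add(SSZ, Z), add(Z, Z))))))
  →9  S(S(S(S(add(add(SSZ, Z), add(add(SSZ, Z), add(Z, Z)))))))
  →10  S(S(S(S(add(S(add(SZ, Z)), add(add(SSZ, Z), add(Z, Z)))))))
  →11  S(S(S(S(S(add(add(SZ, Z), add(add(SSZ, Z), add(Z, Z))))))))
  →12  S(S(S(S(S(add(S(add(Z, Z)), add(add(SSZ, Z), add(Z, Z))))))))
  →13  S(S(S(S(S(S(add(add(Z, Z), add(add(SSZ, Z), add(Z, Z)))))))))
  →14  S(S(S(S(S(S(add(Z, add(add(SSZ, Z), add(Z, Z)))))))))
  →15  S(S(S(S(S(S(add(add(SSZ, Z), add(Z, Z))))))))
  →16  S(S(S(S(S(S(add(S(add(SZ, Z)), add(Z, Z))))))))
  →17  S(S(S(S(S(S(S(add(add(SZ, Z), add(Z, Z)))))))))
  →18  S(S(S(S(S(S(S(add(S(add(Z, Z)), add(Z, Z)))))))))
  →19  S(S(S(S(S(S(S(S(add(add(Z, Z), add(Z, Z))))))))))
  →20  S(S(S(S(S(S(S(S(add(Z, add(Z, Z))))))))))
  →21  S(S(S(S(S(S(S(S(add(Z, Z)))))))))
  →22  S^8(Z)

Term B:
  start: add(mul(SZ, SSSZ), add(SZ, S^4(Z)))
  →1  add(add(SSSZ, mul(Z, SSSZ)), add(SZ, S^4(Z)))
  →2  add(S(add(SSZ, mul(Z, SSSZ))), add(SZ, S^4(Z)))
  →3  S(add(add(SSZ, mul(Z, SSSZ)), add(SZ, S^4(Z))))
  →4  S(add(S(add(SZ, mul(Z, SSSZ))), add(SZ, S^4(Z))))
  →5  S(S(add(add(SZ, mul(Z, SSSZ)), add(SZ, S^4(Z)))))
  →6  S(S(add(S(add(Z, mul(Z, SSSZ))), add(SZ, S^4(Z)))))
  →7  S(S(S(add(add(Z, mul(Z, SSSZ)), add(SZ, S^4(Z))))))
  →8  S(S(S(add(mul(Z, SSSZ), add(SZ, S^4(Z))))))
  →9  S(S(S(add(Z, add(SZ, S^4(Z))))))
  →10  S(S(S(add(SZ, S^4(Z)))))
  →11  S(S(S(S(add(Z, S^4(Z))))))
  →12  S^8(Z)

Answer: SAME — A ⇓ S^8(Z), B ⇓ S^8(Z)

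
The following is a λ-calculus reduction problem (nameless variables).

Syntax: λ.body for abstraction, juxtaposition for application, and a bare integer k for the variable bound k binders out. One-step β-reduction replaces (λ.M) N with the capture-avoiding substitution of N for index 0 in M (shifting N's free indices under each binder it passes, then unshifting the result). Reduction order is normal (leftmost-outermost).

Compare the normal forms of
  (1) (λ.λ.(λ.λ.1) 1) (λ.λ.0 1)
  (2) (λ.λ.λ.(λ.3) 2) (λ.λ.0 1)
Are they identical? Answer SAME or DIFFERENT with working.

Term A:
  start: (λ.λ.(λ.λ.1) 1) (λ.λ.0 1)
  →1  λ.(λ.λ.1) (λ.λ.0 1)
  →2  λ.λ.λ.λ.0 1

Term B:
  start: (λ.λ.λ.(λ.3) 2) (λ.λ.0 1)
  →1  λ.λ.(λ.λ.λ.0 1) (λ.λ.0 1)
  →2  λ.λ.λ.λ.0 1

Answer: SAME — A ⇓ λ.λ.λ.λ.0 1, B ⇓ λ.λ.λ.λ.0 1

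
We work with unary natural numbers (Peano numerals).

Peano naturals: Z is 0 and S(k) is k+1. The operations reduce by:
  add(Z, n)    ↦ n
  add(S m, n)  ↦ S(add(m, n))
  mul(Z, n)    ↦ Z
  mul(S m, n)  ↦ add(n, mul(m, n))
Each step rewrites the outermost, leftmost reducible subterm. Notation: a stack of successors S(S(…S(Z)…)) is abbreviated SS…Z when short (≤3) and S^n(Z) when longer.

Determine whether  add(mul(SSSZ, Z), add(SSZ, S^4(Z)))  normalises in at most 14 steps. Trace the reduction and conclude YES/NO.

Answer: YES — reaches normal form S^6(Z) in 11 ≤ 14 steps

Working:
  start: add(mul(SSSZ, Z), add(SSZ, S^4(Z)))
  step 1: add(add(Z, mul(SSZ, Z)), add(SSZ, S^4(Z)))
  step 2: add(mul(SSZ, Z), add(SSZ, S^4(Z)))
  step 3: add(add(Z, mul(SZ, Z)), add(SSZ, S^4(Z)))
  step 4: add(mul(SZ, Z), add(SSZ, S^4(Z)))
  step 5: add(add(Z, mul(Z, Z)), add(SSZ, S^4(Z)))
  step 6: add(mul(Z, Z), add(SSZ, S^4(Z)))
  step 7: add(Z, add(SSZ, S^4(Z)))
  step 8: add(SSZ, S^4(Z))
  step 9: S(add(SZ, S^4(Z)))
  step 10: S(S(add(Z, S^4(Z))))
  step 11: S^6(Z)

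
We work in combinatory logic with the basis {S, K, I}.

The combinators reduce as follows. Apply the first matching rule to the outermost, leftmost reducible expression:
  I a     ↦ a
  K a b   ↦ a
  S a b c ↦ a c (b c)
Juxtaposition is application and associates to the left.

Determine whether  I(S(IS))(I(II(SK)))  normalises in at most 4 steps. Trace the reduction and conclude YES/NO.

Answer: NO — after 4 steps the term is SS(I(SK)), not yet normal

Derivation:
  start: I(S(IS))(I(II(SK)))
  [1] S(IS)(I(II(SK)))
  [2] SS(I(II(SK)))
  [3] SS(II(SK))
  [4] SS(I(SK))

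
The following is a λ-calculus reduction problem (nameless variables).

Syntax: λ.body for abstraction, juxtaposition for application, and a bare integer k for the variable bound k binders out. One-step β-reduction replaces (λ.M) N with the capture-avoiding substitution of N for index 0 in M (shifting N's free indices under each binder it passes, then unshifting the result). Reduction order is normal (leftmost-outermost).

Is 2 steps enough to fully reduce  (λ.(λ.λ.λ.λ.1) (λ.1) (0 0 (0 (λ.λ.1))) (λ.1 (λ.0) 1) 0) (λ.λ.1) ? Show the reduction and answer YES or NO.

  start: (λ.(λ.λ.λ.λ.1) (λ.1) (0 0 (0 (λ.λ.1))) (λ.1 (λ.0) 1) 0) (λ.λ.1)
  →1  (λ.λ.λ.λ.1) (λ.λ.λ.1) ((λ.λ.1) (λ.λ.1) ((λ.λ.1) (λ.λ.1))) (λ.(λ.λ.1) (λ.0) (λ.λ.1)) (λ.λ.1)
  →2  (λ.λ.λ.1) ((λ.λ.1) (λ.λ.1) ((λ.λ.1) (λ.λ.1))) (λ.(λ.λ.1) (λ.0) (λ.λ.1)) (λ.λ.1)

Answer: NO — after 2 steps the term is (λ.λ.λ.1) ((λ.λ.1) (λ.λ.1) ((λ.λ.1) (λ.λ.1))) (λ.(λ.λ.1) (λ.0) (λ.λ.1)) (λ.λ.1), not yet normal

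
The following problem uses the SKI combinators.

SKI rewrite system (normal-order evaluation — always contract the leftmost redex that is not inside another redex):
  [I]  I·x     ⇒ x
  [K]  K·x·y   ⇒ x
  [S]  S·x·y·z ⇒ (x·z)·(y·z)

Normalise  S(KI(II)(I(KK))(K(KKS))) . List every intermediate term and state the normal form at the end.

Answer: normal form = SK  (in 4 steps)

Reduction:
  start: S(KI(II)(I(KK))(K(KKS)))
  [1] S(I(I(KK))(K(KKS)))
  [2] S(I(KK)(K(KKS)))
  [3] S(KK(K(KKS)))
  [4] SK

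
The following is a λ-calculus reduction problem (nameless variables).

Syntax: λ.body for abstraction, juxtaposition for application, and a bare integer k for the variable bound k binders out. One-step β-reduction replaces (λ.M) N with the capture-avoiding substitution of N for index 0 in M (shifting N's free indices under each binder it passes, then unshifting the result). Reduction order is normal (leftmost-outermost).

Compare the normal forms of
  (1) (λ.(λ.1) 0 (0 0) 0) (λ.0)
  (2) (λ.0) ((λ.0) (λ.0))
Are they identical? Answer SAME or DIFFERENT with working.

Answer: SAME — A ⇓ λ.0, B ⇓ λ.0

Working:
Term A:
  start: (λ.(λ.1) 0 (0 0) 0) (λ.0)
  step 1: (λ.λ.0) (λ.0) ((λ.0) (λ.0)) (λ.0)
  step 2: (λ.0) ((λ.0) (λ.0)) (λ.0)
  step 3: (λ.0) (λ.0) (λ.0)
  step 4: (λ.0) (λ.0)
  step 5: λ.0

Term B:
  start: (λ.0) ((λ.0) (λ.0))
  step 1: (λ.0) (λ.0)
  step 2: λ.0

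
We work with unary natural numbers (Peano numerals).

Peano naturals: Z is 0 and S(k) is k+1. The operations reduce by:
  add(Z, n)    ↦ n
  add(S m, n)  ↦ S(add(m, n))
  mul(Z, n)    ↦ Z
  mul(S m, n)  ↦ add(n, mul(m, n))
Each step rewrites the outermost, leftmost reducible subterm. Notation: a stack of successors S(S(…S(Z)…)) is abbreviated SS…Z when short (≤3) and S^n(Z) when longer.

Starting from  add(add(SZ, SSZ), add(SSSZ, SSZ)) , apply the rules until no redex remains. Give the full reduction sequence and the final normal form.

Answer: normal form = S^8(Z)  (in 10 steps)

Derivation:
  start: add(add(SZ, SSZ), add(SSSZ, SSZ))
  step 1: add(S(add(Z, SSZ)), add(SSSZ, SSZ))
  step 2: S(add(add(Z, SSZ), add(SSSZ, SSZ)))
  step 3: S(add(SSZ, add(SSSZ, SSZ)))
  step 4: S(S(add(SZ, add(SSSZ, SSZ))))
  step 5: S(S(S(add(Z, add(SSSZ, SSZ)))))
  step 6: S(S(S(add(SSSZ, SSZ))))
  step 7: S(S(S(S(add(SSZ, SSZ)))))
  step 8: S(S(S(S(S(add(SZ, SSZ))))))
  step 9: S(S(S(S(S(S(add(Z, SSZ)))))))
  step 10: S^8(Z)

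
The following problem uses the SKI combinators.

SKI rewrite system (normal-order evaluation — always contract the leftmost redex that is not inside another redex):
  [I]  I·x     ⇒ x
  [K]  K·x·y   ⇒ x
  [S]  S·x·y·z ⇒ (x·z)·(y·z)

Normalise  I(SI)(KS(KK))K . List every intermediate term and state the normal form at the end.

  start: I(SI)(KS(KK))K
  →1  SI(KS(KK))K
  →2  IK(KS(KK)K)
  →3  K(KS(KK)K)
  →4  K(SK)

Answer: normal form = K(SK)  (in 4 steps)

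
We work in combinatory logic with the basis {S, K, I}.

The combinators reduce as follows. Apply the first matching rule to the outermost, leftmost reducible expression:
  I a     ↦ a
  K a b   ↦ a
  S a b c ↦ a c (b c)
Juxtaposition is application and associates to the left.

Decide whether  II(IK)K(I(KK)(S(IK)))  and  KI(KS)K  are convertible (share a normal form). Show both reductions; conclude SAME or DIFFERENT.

Answer: SAME — A ⇓ K, B ⇓ K

Derivation:
Term A:
  start: II(IK)K(I(KK)(S(IK)))
  →1  I(IK)K(I(KK)(S(IK)))
  →2  IKK(I(KK)(S(IK)))
  →3  KK(I(KK)(S(IK)))
  →4  K

Term B:
  start: KI(KS)K
  →1  IK
  →2  K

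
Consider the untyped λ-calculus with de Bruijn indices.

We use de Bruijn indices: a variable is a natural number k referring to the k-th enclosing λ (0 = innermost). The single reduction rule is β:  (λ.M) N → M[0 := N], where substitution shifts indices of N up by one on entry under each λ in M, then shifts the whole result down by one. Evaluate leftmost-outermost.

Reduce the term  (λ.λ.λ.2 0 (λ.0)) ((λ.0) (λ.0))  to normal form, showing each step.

Answer: normal form = λ.λ.0 (λ.0)  (in 3 steps)

Reduction:
  start: (λ.λ.λ.2 0 (λ.0)) ((λ.0) (λ.0))
  →1  λ.λ.(λ.0) (λ.0) 0 (λ.0)
  →2  λ.λ.(λ.0) 0 (λ.0)
  →3  λ.λ.0 (λ.0)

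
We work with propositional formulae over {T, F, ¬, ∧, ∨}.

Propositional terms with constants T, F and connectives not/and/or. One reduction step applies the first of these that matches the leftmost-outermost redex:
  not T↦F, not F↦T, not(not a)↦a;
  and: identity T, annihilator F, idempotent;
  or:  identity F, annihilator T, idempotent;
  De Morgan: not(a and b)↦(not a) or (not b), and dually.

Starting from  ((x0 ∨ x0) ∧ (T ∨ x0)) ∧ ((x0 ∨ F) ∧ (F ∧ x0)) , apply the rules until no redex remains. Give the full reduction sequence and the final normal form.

Answer: normal form = F  (in 7 steps)

Derivation:
  start: ((x0 ∨ x0) ∧ (T ∨ x0)) ∧ ((x0 ∨ F) ∧ (F ∧ x0))
  →1  (x0 ∧ (T ∨ x0)) ∧ ((x0 ∨ F) ∧ (F ∧ x0))
  →2  (x0 ∧ T) ∧ ((x0 ∨ F) ∧ (F ∧ x0))
  →3  x0 ∧ ((x0 ∨ F) ∧ (F ∧ x0))
  →4  x0 ∧ (x0 ∧ (F ∧ x0))
  →5  x0 ∧ (x0 ∧ F)
  →6  x0 ∧ F
  →7  F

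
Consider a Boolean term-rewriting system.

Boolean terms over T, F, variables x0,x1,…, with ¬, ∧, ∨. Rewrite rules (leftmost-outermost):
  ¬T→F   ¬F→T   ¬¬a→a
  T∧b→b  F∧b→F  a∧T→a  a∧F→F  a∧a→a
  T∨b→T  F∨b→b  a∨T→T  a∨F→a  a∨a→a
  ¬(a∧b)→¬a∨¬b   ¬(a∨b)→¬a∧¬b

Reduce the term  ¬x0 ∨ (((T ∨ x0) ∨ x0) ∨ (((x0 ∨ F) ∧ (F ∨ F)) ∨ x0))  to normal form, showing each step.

  start: ¬x0 ∨ (((T ∨ x0) ∨ x0) ∨ (((x0 ∨ F) ∧ (F ∨ F)) ∨ x0))
  [1] ¬x0 ∨ ((T ∨ x0) ∨ (((x0 ∨ F) ∧ (F ∨ F)) ∨ x0))
  [2] ¬x0 ∨ (T ∨ (((x0 ∨ F) ∧ (F ∨ F)) ∨ x0))
  [3] ¬x0 ∨ T
  [4] T

Answer: normal form = T  (in 4 steps)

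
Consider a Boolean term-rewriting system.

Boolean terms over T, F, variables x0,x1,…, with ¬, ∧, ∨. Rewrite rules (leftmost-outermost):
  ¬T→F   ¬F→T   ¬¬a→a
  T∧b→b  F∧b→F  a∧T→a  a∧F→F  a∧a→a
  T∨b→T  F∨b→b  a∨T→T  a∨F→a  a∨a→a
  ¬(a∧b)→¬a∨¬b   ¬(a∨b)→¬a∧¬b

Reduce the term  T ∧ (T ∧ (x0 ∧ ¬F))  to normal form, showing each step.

Answer: normal form = x0  (in 4 steps)

Working:
  start: T ∧ (T ∧ (x0 ∧ ¬F))
  [1] T ∧ (x0 ∧ ¬F)
  [2] x0 ∧ ¬F
  [3] x0 ∧ T
  [4] x0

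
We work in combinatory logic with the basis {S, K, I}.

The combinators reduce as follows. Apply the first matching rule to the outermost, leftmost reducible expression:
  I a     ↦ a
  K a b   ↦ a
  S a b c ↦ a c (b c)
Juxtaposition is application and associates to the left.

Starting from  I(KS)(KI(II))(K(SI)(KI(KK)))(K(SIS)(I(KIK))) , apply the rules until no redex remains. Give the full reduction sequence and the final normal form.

Answer: normal form = S(SI)(SIS)  (in 4 steps)

Reduction:
  start: I(KS)(KI(II))(K(SI)(KI(KK)))(K(SIS)(I(KIK)))
  →1  KS(KI(II))(K(SI)(KI(KK)))(K(SIS)(I(KIK)))
  →2  S(K(SI)(KI(KK)))(K(SIS)(I(KIK)))
  →3  S(SI)(K(SIS)(I(KIK)))
  →4  S(SI)(SIS)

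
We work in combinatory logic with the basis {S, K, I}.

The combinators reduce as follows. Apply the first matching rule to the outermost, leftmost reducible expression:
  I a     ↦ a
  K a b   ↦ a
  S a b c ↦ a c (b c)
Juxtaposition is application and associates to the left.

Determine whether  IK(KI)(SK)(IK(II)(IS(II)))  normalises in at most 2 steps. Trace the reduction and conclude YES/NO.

  start: IK(KI)(SK)(IK(II)(IS(II)))
  step 1: K(KI)(SK)(IK(II)(IS(II)))
  step 2: KI(IK(II)(IS(II)))

Answer: NO — after 2 steps the term is KI(IK(II)(IS(II))), not yet normal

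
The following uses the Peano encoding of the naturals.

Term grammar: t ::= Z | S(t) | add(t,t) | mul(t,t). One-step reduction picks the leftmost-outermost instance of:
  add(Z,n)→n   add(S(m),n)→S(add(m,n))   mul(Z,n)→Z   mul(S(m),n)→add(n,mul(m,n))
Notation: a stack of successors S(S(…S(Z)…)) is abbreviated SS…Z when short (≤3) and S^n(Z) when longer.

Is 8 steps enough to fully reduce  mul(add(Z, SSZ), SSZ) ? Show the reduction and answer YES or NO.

  start: mul(add(Z, SSZ), SSZ)
  [1] mul(SSZ, SSZ)
  [2] add(SSZ, mul(SZ, SSZ))
  [3] S(add(SZ, mul(SZ, SSZ)))
  [4] S(S(add(Z, mul(SZ, SSZ))))
  [5] S(S(mul(SZ, SSZ)))
  [6] S(S(add(SSZ, mul(Z, SSZ))))
  [7] S(S(S(add(SZ, mul(Z, SSZ)))))
  [8] S(S(S(S(add(Z, mul(Z, SSZ))))))

Answer: NO — after 8 steps the term is S(S(S(S(add(Z, mul(Z, SSZ)))))), not yet normal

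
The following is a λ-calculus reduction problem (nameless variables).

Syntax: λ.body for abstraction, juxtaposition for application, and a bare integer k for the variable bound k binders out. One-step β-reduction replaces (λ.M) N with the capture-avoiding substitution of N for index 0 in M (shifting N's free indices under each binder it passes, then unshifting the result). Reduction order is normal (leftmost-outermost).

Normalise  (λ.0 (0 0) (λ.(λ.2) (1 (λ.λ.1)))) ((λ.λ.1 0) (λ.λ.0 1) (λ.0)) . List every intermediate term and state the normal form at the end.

  start: (λ.0 (0 0) (λ.(λ.2) (1 (λ.λ.1)))) ((λ.λ.1 0) (λ.λ.0 1) (λ.0))
  step 1: (λ.λ.1 0) (λ.λ.0 1) (λ.0) ((λ.λ.1 0) (λ.λ.0 1) (λ.0) ((λ.λ.1 0) (λ.λ.0 1) (λ.0))) (λ.(λ.(λ.λ.1 0) (λ.λ.0 1) (λ.0)) ((λ.λ.1 0) (λ.λ.0 1) (λ.0) (λ.λ.1)))
  step 2: (λ.(λ.λ.0 1) 0) (λ.0) ((λ.λ.1 0) (λ.λ.0 1) (λ.0) ((λ.λ.1 0) (λ.λ.0 1) (λ.0))) (λ.(λ.(λ.λ.1 0) (λ.λ.0 1) (λ.0)) ((λ.λ.1 0) (λ.λ.0 1) (λ.0) (λ.λ.1)))
  step 3: (λ.λ.0 1) (λ.0) ((λ.λ.1 0) (λ.λ.0 1) (λ.0) ((λ.λ.1 0) (λ.λ.0 1) (λ.0))) (λ.(λ.(λ.λ.1 0) (λ.λ.0 1) (λ.0)) ((λ.λ.1 0) (λ.λ.0 1) (λ.0) (λ.λ.1)))
  step 4: (λ.0 (λ.0)) ((λ.λ.1 0) (λ.λ.0 1) (λ.0) ((λ.λ.1 0) (λ.λ.0 1) (λ.0))) (λ.(λ.(λ.λ.1 0) (λ.λ.0 1) (λ.0)) ((λ.λ.1 0) (λ.λ.0 1) (λ.0) (λ.λ.1)))
  step 5: (λ.λ.1 0) (λ.λ.0 1) (λ.0) ((λ.λ.1 0) (λ.λ.0 1) (λ.0)) (λ.0) (λ.(λ.(λ.λ.1 0) (λ.λ.0 1) (λ.0)) ((λ.λ.1 0) (λ.λ.0 1) (λ.0) (λ.λ.1)))
  step 6: (λ.(λ.λ.0 1) 0) (λ.0) ((λ.λ.1 0) (λ.λ.0 1) (λ.0)) (λ.0) (λ.(λ.(λ.λ.1 0) (λ.λ.0 1) (λ.0)) ((λ.λ.1 0) (λ.λ.0 1) (λ.0) (λ.λ.1)))
  step 7: (λ.λ.0 1) (λ.0) ((λ.λ.1 0) (λ.λ.0 1) (λ.0)) (λ.0) (λ.(λ.(λ.λ.1 0) (λ.λ.0 1) (λ.0)) ((λ.λ.1 0) (λ.λ.0 1) (λ.0) (λ.λ.1)))
  step 8: (λ.0 (λ.0)) ((λ.λ.1 0) (λ.λ.0 1) (λ.0)) (λ.0) (λ.(λ.(λ.λ.1 0) (λ.λ.0 1) (λ.0)) ((λ.λ.1 0) (λ.λ.0 1) (λ.0) (λ.λ.1)))
  step 9: (λ.λ.1 0) (λ.λ.0 1) (λ.0) (λ.0) (λ.0) (λ.(λ.(λ.λ.1 0) (λ.λ.0 1) (λ.0)) ((λ.λ.1 0) (λ.λ.0 1) (λ.0) (λ.λ.1)))
  step 10: (λ.(λ.λ.0 1) 0) (λ.0) (λ.0) (λ.0) (λ.(λ.(λ.λ.1 0) (λ.λ.0 1) (λ.0)) ((λ.λ.1 0) (λ.λ.0 1) (λ.0) (λ.λ.1)))
  step 11: (λ.λ.0 1) (λ.0) (λ.0) (λ.0) (λ.(λ.(λ.λ.1 0) (λ.λ.0 1) (λ.0)) ((λ.λ.1 0) (λ.λ.0 1) (λ.0) (λ.λ.1)))
  step 12: (λ.0 (λ.0)) (λ.0) (λ.0) (λ.(λ.(λ.λ.1 0) (λ.λ.0 1) (λ.0)) ((λ.λ.1 0) (λ.λ.0 1) (λ.0) (λ.λ.1)))
  step 13: (λ.0) (λ.0) (λ.0) (λ.(λ.(λ.λ.1 0) (λ.λ.0 1) (λ.0)) ((λ.λ.1 0) (λ.λ.0 1) (λ.0) (λ.λ.1)))
  step 14: (λ.0) (λ.0) (λ.(λ.(λ.λ.1 0) (λ.λ.0 1) (λ.0)) ((λ.λ.1 0) (λ.λ.0 1) (λ.0) (λ.λ.1)))
  step 15: (λ.0) (λ.(λ.(λ.λ.1 0) (λ.λ.0 1) (λ.0)) ((λ.λ.1 0) (λ.λ.0 1) (λ.0) (λ.λ.1)))
  step 16: λ.(λ.(λ.λ.1 0) (λ.λ.0 1) (λ.0)) ((λ.λ.1 0) (λ.λ.0 1) (λ.0) (λ.λ.1))
  step 17: λ.(λ.λ.1 0) (λ.λ.0 1) (λ.0)
  step 18: λ.(λ.(λ.λ.0 1) 0) (λ.0)
  step 19: λ.(λ.λ.0 1) (λ.0)
  step 20: λ.λ.0 (λ.0)

Answer: normal form = λ.λ.0 (λ.0)  (in 20 steps)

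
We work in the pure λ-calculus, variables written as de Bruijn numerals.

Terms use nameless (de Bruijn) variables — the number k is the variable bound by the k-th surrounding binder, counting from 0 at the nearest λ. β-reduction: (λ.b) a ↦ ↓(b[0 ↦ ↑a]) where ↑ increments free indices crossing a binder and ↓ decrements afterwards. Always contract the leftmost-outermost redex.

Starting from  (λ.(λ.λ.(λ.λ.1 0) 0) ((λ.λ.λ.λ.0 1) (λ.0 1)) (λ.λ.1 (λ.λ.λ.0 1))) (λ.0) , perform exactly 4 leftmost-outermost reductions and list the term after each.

  start: (λ.(λ.λ.(λ.λ.1 0) 0) ((λ.λ.λ.λ.0 1) (λ.0 1)) (λ.λ.1 (λ.λ.λ.0 1))) (λ.0)
  →1  (λ.λ.(λ.λ.1 0) 0) ((λ.λ.λ.λ.0 1) (λ.0 (λ.0))) (λ.λ.1 (λ.λ.λ.0 1))
  →2  (λ.(λ.λ.1 0) 0) (λ.λ.1 (λ.λ.λ.0 1))
  →3  (λ.λ.1 0) (λ.λ.1 (λ.λ.λ.0 1))
  →4  λ.(λ.λ.1 (λ.λ.λ.0 1)) 0

Answer: after 4 steps: λ.(λ.λ.1 (λ.λ.λ.0 1)) 0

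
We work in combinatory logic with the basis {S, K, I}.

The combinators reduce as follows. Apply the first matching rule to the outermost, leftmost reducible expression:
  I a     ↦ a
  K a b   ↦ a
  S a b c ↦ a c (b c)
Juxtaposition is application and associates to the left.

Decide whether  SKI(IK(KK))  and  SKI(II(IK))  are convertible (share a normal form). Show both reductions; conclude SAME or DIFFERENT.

Answer: DIFFERENT — A ⇓ K(KK), B ⇓ K

Derivation:
Term A:
  start: SKI(IK(KK))
  [1] K(IK(KK))(I(IK(KK)))
  [2] IK(KK)
  [3] K(KK)

Term B:
  start: SKI(II(IK))
  [1] K(II(IK))(I(II(IK)))
  [2] II(IK)
  [3] I(IK)
  [4] IK
  [5] K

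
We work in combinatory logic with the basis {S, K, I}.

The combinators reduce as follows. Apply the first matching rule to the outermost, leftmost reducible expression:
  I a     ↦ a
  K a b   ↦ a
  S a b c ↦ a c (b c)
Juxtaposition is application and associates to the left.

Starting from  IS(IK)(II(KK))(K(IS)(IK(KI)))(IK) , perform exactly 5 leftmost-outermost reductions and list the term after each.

  start: IS(IK)(II(KK))(K(IS)(IK(KI)))(IK)
  step 1: S(IK)(II(KK))(K(IS)(IK(KI)))(IK)
  step 2: IK(K(IS)(IK(KI)))(II(KK)(K(IS)(IK(KI))))(IK)
  step 3: K(K(IS)(IK(KI)))(II(KK)(K(IS)(IK(KI))))(IK)
  step 4: K(IS)(IK(KI))(IK)
  step 5: IS(IK)

Answer: after 5 steps: IS(IK)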